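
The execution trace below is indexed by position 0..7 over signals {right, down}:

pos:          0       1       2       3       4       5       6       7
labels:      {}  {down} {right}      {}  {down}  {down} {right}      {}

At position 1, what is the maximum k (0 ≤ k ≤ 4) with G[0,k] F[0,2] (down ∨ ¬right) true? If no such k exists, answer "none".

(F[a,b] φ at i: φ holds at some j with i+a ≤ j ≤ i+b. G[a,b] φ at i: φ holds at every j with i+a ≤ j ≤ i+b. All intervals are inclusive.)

4

F[0,2] (down ∨ ¬right) must hold from j=1 onward; find where it first fails.
  j=1: holds
  j=2: holds
  j=3: holds
  j=4: holds
  j=5: holds
Holds through j=5; largest k = 4.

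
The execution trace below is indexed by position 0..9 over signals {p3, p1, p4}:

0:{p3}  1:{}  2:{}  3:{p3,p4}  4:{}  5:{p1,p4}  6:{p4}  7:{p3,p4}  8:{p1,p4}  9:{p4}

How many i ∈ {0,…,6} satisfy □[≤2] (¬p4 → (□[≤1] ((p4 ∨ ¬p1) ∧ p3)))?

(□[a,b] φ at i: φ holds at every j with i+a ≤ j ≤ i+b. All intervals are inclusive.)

2

Evaluate at each i in [0,6]:
  i=0: ✗ (fails at j=0)
  i=1: ✗ (fails at j=1)
  i=2: ✗ (fails at j=2)
  i=3: ✗ (fails at j=4)
  i=4: ✗ (fails at j=4)
  i=5: ✓ (all of [5,7])
  i=6: ✓ (all of [6,8])
Positions where it holds: {5, 6} → 2.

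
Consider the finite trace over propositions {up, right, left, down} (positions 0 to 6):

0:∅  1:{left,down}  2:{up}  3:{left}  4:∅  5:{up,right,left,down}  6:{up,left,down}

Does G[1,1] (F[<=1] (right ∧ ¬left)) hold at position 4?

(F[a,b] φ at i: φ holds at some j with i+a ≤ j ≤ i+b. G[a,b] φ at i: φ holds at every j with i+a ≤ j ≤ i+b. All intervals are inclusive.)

Check F[<=1] (right ∧ ¬left) at every j in [5,5]:
  j=5: fails (none in [5,6])
Fails at j=5 → formula fails.

No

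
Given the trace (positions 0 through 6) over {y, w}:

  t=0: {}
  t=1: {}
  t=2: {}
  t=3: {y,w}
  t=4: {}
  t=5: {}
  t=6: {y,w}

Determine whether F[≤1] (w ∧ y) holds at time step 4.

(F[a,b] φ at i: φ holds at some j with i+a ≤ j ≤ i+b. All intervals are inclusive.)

Check (w ∧ y) at each j in [4,5]:
  j=4: false
  j=5: false
No position in the window satisfies it → formula fails.

Does not hold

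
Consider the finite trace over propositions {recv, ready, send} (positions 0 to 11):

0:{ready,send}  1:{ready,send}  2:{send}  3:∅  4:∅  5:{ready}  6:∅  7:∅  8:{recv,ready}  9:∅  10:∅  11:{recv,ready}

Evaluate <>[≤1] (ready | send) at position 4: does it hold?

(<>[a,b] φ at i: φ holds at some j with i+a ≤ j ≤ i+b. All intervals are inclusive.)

Check (ready | send) at each j in [4,5]:
  j=4: false
  j=5: true
Found at j=5 → formula holds.

Holds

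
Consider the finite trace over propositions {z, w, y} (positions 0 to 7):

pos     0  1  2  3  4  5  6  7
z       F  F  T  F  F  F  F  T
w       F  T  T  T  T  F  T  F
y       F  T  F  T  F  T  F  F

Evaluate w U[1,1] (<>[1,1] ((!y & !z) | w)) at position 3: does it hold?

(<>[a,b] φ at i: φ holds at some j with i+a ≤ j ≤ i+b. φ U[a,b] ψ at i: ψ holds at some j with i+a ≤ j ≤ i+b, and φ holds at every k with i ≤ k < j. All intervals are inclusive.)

Need some j in [4,4] with <>[1,1] ((!y & !z) | w), and w at every k in [3,j-1].
  j=4: <>[1,1] ((!y & !z) | w) — fails (none in [5,5]).
No j in the window works → until fails.

False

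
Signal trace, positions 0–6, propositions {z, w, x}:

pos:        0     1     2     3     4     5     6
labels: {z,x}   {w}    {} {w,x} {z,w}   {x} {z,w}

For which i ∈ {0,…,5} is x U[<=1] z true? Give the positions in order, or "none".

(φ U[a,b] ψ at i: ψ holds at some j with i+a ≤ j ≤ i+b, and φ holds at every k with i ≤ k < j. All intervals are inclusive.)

Evaluate at each i in [0,5]:
  i=0: ✓ (rhs at j=0)
  i=1: ✗ (no rhs in [1,2])
  i=2: ✗ (no rhs in [2,3])
  i=3: ✓ (rhs at j=4; lhs holds on [3,3])
  i=4: ✓ (rhs at j=4)
  i=5: ✓ (rhs at j=6; lhs holds on [5,5])

0, 3, 4, 5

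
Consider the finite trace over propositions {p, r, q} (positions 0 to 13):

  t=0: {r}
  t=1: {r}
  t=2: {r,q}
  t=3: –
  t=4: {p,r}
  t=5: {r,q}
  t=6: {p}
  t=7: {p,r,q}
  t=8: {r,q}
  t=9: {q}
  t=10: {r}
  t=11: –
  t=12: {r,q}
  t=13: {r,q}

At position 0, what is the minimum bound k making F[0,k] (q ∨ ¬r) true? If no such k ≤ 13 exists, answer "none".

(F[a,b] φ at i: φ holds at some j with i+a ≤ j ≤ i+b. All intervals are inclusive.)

2

Scan j = 0,1,… for (q ∨ ¬r):
  j=0: fails
  j=1: fails
  j=2: holds
First hit at j=2, so smallest k = 2-0 = 2.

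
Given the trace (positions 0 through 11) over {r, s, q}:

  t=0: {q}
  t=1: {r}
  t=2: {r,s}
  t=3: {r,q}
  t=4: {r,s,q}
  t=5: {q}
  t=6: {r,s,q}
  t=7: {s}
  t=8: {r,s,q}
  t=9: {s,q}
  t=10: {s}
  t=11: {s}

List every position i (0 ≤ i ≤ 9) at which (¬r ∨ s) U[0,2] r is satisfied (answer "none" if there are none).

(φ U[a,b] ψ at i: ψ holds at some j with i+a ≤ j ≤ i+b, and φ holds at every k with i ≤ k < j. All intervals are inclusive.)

0, 1, 2, 3, 4, 5, 6, 7, 8

Evaluate at each i in [0,9]:
  i=0: ✓ (rhs at j=1; lhs holds on [0,0])
  i=1: ✓ (rhs at j=1)
  i=2: ✓ (rhs at j=2)
  i=3: ✓ (rhs at j=3)
  i=4: ✓ (rhs at j=4)
  i=5: ✓ (rhs at j=6; lhs holds on [5,5])
  i=6: ✓ (rhs at j=6)
  i=7: ✓ (rhs at j=8; lhs holds on [7,7])
  i=8: ✓ (rhs at j=8)
  i=9: ✗ (no rhs in [9,11])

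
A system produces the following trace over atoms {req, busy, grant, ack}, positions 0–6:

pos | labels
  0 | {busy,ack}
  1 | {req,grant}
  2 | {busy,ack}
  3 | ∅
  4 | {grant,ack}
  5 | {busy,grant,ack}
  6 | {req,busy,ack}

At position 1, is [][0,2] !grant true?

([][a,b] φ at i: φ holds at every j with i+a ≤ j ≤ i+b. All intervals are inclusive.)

Check !grant at every j in [1,3]:
  j=1: false
  j=2: true
  j=3: true
Fails at j=1 → formula fails.

False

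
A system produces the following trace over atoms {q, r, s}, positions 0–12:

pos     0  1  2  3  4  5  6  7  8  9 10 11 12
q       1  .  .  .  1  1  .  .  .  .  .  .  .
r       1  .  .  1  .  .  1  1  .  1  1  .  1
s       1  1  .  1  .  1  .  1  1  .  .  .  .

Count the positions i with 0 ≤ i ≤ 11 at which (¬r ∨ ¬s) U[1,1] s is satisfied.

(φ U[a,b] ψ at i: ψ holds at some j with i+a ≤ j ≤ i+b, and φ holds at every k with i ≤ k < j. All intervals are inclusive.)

Evaluate at each i in [0,11]:
  i=0: ✗ (lhs fails at k=0 before rhs at j=1)
  i=1: ✗ (no rhs in [2,2])
  i=2: ✓ (rhs at j=3; lhs holds on [2,2])
  i=3: ✗ (no rhs in [4,4])
  i=4: ✓ (rhs at j=5; lhs holds on [4,4])
  i=5: ✗ (no rhs in [6,6])
  i=6: ✓ (rhs at j=7; lhs holds on [6,6])
  i=7: ✗ (lhs fails at k=7 before rhs at j=8)
  i=8: ✗ (no rhs in [9,9])
  i=9: ✗ (no rhs in [10,10])
  i=10: ✗ (no rhs in [11,11])
  i=11: ✗ (no rhs in [12,12])
Positions where it holds: {2, 4, 6} → 3.

3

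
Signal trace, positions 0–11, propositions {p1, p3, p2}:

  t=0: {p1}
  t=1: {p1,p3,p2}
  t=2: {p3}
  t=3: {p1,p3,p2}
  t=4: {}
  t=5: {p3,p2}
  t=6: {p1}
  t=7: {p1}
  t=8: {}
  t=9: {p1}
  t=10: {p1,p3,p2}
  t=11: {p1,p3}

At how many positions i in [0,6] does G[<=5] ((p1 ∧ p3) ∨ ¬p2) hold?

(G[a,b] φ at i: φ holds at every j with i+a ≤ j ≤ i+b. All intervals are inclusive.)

1

Evaluate at each i in [0,6]:
  i=0: ✗ (fails at j=5)
  i=1: ✗ (fails at j=5)
  i=2: ✗ (fails at j=5)
  i=3: ✗ (fails at j=5)
  i=4: ✗ (fails at j=5)
  i=5: ✗ (fails at j=5)
  i=6: ✓ (all of [6,11])
Positions where it holds: {6} → 1.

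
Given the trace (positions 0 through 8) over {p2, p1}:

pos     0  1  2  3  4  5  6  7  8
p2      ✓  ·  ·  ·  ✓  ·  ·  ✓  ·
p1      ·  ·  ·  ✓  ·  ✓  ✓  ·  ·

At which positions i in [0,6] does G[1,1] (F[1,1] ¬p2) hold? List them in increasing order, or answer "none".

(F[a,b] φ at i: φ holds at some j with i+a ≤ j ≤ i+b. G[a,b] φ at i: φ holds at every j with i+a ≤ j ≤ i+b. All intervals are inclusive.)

0, 1, 3, 4, 6

Evaluate at each i in [0,6]:
  i=0: ✓ (all of [1,1])
  i=1: ✓ (all of [2,2])
  i=2: ✗ (fails at j=3)
  i=3: ✓ (all of [4,4])
  i=4: ✓ (all of [5,5])
  i=5: ✗ (fails at j=6)
  i=6: ✓ (all of [7,7])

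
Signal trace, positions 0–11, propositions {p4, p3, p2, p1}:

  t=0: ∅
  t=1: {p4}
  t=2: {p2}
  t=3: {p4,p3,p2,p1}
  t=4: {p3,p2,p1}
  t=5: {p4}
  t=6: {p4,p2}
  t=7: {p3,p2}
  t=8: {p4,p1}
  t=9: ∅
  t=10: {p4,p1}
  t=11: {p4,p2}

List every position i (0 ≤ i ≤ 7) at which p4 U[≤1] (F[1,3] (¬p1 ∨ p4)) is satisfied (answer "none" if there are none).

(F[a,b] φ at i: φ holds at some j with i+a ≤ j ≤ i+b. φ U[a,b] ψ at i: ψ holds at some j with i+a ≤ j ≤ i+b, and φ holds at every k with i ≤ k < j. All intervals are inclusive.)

0, 1, 2, 3, 4, 5, 6, 7

Evaluate at each i in [0,7]:
  i=0: ✓ (rhs at j=0)
  i=1: ✓ (rhs at j=1)
  i=2: ✓ (rhs at j=2)
  i=3: ✓ (rhs at j=3)
  i=4: ✓ (rhs at j=4)
  i=5: ✓ (rhs at j=5)
  i=6: ✓ (rhs at j=6)
  i=7: ✓ (rhs at j=7)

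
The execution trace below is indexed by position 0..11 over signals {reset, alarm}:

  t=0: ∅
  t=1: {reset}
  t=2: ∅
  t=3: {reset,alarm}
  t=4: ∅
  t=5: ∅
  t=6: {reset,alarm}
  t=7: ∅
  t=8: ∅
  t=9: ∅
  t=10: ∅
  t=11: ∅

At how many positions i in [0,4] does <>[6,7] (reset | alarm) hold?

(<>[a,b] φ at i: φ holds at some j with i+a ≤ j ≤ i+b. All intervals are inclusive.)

Evaluate at each i in [0,4]:
  i=0: ✓ (witness j=6)
  i=1: ✗ (none in [7,8])
  i=2: ✗ (none in [8,9])
  i=3: ✗ (none in [9,10])
  i=4: ✗ (none in [10,11])
Positions where it holds: {0} → 1.

1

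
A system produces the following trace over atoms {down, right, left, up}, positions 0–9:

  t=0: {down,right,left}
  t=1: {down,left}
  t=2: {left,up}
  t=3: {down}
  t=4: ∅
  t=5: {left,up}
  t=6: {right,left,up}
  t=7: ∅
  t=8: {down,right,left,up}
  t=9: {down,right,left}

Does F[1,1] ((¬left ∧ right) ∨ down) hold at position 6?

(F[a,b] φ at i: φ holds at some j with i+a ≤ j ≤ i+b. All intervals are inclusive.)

False

Check ((¬left ∧ right) ∨ down) at each j in [7,7]:
  j=7: false
No position in the window satisfies it → formula fails.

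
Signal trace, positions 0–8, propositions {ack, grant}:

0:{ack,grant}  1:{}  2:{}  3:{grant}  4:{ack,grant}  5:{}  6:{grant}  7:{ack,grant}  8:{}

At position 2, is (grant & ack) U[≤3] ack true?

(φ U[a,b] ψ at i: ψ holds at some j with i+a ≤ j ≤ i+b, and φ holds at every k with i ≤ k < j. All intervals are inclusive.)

No

Need some j in [2,5] with ack, and (grant & ack) at every k in [2,j-1].
  j=2: ack false.
  j=3: ack false.
  j=4: ack holds, but (grant & ack) fails at k=2 → not this j.
  j=5: ack false.
No j in the window works → until fails.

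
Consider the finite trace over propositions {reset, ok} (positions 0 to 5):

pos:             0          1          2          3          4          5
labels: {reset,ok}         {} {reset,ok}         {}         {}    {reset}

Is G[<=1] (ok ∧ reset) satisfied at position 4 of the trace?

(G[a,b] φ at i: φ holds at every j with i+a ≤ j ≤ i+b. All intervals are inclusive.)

Check (ok ∧ reset) at every j in [4,5]:
  j=4: false
  j=5: false
Fails at j=4 → formula fails.

No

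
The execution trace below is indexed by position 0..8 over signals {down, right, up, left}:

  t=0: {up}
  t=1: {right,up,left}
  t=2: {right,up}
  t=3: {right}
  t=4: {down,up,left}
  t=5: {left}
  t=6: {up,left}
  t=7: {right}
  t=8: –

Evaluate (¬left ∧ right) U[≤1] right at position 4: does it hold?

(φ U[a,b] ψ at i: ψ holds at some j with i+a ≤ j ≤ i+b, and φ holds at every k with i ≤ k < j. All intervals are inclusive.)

No

Need some j in [4,5] with right, and (¬left ∧ right) at every k in [4,j-1].
  j=4: right false.
  j=5: right false.
No j in the window works → until fails.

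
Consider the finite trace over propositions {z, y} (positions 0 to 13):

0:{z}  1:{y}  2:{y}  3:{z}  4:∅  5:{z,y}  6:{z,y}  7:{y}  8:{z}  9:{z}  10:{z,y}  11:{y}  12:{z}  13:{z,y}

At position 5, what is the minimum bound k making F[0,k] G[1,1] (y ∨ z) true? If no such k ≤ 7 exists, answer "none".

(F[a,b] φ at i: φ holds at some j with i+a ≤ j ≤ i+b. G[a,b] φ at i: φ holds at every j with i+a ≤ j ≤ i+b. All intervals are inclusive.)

Scan j = 5,6,… for G[1,1] (y ∨ z):
  j=5: holds
First hit at j=5, so smallest k = 5-5 = 0.

0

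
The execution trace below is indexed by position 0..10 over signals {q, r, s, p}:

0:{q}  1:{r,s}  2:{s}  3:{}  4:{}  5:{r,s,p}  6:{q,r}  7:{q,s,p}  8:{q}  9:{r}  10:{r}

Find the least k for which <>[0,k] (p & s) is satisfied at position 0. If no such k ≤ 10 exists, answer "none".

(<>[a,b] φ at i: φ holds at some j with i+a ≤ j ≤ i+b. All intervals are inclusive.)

Scan j = 0,1,… for (p & s):
  j=0: fails
  j=1: fails
  j=2: fails
  j=3: fails
  j=4: fails
  j=5: holds
First hit at j=5, so smallest k = 5-0 = 5.

5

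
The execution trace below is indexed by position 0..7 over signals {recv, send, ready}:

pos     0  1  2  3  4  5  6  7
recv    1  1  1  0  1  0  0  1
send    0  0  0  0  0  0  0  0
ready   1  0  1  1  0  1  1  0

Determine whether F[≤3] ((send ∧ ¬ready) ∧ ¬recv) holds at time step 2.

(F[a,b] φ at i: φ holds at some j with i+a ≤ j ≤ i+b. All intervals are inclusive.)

Does not hold

Check ((send ∧ ¬ready) ∧ ¬recv) at each j in [2,5]:
  j=2: false
  j=3: false
  j=4: false
  j=5: false
No position in the window satisfies it → formula fails.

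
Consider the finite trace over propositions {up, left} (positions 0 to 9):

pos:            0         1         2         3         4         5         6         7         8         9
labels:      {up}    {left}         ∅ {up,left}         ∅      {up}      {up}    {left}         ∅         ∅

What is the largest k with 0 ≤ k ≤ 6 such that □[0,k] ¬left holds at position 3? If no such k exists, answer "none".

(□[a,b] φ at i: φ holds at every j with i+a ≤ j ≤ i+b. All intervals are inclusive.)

none

¬left must hold from j=3 onward; find where it first fails.
  j=3: fails → no k works.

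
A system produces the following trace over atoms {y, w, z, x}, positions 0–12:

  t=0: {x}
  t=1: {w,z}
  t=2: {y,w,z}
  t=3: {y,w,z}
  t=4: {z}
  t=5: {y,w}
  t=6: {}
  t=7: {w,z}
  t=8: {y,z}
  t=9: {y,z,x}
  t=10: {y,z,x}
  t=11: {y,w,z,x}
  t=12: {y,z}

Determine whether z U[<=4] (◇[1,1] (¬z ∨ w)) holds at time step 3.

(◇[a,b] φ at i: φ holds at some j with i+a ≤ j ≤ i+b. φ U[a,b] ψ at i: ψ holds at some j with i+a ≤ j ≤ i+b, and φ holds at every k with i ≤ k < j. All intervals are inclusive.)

Yes

Need some j in [3,7] with ◇[1,1] (¬z ∨ w), and z at every k in [3,j-1].
  j=3: ◇[1,1] (¬z ∨ w) — fails (none in [4,4]).
  j=4: ◇[1,1] (¬z ∨ w) holds; z holds at every k in [3,3] → satisfied.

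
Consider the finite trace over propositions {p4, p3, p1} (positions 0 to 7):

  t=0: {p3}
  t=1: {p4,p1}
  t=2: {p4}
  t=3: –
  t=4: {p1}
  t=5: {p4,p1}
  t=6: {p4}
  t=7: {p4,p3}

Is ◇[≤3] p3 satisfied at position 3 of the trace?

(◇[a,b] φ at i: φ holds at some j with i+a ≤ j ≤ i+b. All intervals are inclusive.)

Check p3 at each j in [3,6]:
  j=3: false
  j=4: false
  j=5: false
  j=6: false
No position in the window satisfies it → formula fails.

Does not hold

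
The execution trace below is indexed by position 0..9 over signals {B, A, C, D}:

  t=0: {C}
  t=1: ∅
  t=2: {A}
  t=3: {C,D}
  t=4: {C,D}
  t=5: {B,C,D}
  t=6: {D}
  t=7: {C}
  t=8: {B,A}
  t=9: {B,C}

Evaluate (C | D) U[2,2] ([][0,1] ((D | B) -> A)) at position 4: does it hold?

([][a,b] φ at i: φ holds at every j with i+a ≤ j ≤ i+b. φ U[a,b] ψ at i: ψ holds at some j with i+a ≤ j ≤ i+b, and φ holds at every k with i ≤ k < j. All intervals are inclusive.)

False

Need some j in [6,6] with [][0,1] ((D | B) -> A), and (C | D) at every k in [4,j-1].
  j=6: [][0,1] ((D | B) -> A) — fails at 6.
No j in the window works → until fails.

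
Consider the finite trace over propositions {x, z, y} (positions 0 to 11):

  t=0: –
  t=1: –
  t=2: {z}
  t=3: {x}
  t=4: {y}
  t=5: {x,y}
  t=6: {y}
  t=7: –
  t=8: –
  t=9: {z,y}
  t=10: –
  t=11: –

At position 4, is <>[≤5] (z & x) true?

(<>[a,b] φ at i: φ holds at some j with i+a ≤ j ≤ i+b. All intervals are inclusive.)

Check (z & x) at each j in [4,9]:
  j=4: false
  j=5: false
  j=6: false
  j=7: false
  j=8: false
  j=9: false
No position in the window satisfies it → formula fails.

No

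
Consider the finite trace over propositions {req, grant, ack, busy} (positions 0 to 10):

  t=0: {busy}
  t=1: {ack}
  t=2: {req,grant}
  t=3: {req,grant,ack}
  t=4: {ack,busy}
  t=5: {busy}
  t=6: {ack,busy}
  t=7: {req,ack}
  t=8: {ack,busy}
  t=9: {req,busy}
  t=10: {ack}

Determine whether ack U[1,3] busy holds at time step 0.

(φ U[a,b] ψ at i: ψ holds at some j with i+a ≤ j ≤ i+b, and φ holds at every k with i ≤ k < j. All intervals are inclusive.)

Need some j in [1,3] with busy, and ack at every k in [0,j-1].
  j=1: busy false.
  j=2: busy false.
  j=3: busy false.
No j in the window works → until fails.

Does not hold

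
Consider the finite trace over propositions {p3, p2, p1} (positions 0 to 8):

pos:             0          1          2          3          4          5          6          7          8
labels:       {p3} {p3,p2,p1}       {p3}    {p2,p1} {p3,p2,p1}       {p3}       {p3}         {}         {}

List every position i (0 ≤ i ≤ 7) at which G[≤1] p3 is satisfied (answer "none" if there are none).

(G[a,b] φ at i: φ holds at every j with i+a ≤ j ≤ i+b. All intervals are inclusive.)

Evaluate at each i in [0,7]:
  i=0: ✓ (all of [0,1])
  i=1: ✓ (all of [1,2])
  i=2: ✗ (fails at j=3)
  i=3: ✗ (fails at j=3)
  i=4: ✓ (all of [4,5])
  i=5: ✓ (all of [5,6])
  i=6: ✗ (fails at j=7)
  i=7: ✗ (fails at j=7)

0, 1, 4, 5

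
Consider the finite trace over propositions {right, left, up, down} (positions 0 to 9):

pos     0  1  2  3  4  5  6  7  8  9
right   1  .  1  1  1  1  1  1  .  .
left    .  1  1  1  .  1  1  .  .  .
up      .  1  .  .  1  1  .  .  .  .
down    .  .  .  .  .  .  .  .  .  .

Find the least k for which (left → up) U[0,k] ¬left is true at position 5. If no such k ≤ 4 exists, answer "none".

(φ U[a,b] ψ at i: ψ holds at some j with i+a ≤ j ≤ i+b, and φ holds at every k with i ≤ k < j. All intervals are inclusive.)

none

Need earliest j ≥ 5 with ¬left, and (left → up) at every k in [5,j-1].
  j=5: rhs fails.
  j=6: rhs fails.
  j=7: rhs holds but lhs fails at k=6.
  j=8: rhs holds but lhs fails at k=6.
  j=9: rhs holds but lhs fails at k=6.
No witness within the range → none.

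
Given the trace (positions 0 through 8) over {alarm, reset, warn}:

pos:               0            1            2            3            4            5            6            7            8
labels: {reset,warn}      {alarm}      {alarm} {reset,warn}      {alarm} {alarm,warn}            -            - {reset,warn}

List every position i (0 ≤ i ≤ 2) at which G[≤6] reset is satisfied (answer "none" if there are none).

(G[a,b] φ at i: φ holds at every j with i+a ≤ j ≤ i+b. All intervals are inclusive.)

Evaluate at each i in [0,2]:
  i=0: ✗ (fails at j=1)
  i=1: ✗ (fails at j=1)
  i=2: ✗ (fails at j=2)

none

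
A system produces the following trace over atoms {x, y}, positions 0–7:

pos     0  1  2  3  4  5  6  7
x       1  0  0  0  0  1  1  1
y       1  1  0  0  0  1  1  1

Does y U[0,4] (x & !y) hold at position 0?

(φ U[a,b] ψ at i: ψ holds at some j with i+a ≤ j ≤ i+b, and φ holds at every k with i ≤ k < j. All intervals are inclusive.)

Does not hold

Need some j in [0,4] with (x & !y), and y at every k in [0,j-1].
  j=0: (x & !y) false.
  j=1: (x & !y) false.
  j=2: (x & !y) false.
  j=3: (x & !y) false.
  j=4: (x & !y) false.
No j in the window works → until fails.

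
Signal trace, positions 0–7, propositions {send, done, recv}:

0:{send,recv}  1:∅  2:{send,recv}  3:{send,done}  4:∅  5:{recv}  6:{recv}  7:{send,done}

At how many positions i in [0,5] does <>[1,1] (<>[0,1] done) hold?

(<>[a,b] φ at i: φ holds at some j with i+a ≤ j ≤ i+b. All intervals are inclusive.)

Evaluate at each i in [0,5]:
  i=0: ✗ (none in [1,1])
  i=1: ✓ (witness j=2)
  i=2: ✓ (witness j=3)
  i=3: ✗ (none in [4,4])
  i=4: ✗ (none in [5,5])
  i=5: ✓ (witness j=6)
Positions where it holds: {1, 2, 5} → 3.

3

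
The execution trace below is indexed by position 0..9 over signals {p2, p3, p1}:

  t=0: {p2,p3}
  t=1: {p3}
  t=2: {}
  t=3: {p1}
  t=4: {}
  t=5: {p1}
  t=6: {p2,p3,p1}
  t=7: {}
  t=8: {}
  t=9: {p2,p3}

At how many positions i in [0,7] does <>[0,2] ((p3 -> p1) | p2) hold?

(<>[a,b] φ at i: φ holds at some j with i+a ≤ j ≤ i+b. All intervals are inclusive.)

8

Evaluate at each i in [0,7]:
  i=0: ✓ (witness j=0)
  i=1: ✓ (witness j=2)
  i=2: ✓ (witness j=2)
  i=3: ✓ (witness j=3)
  i=4: ✓ (witness j=4)
  i=5: ✓ (witness j=5)
  i=6: ✓ (witness j=6)
  i=7: ✓ (witness j=7)
Positions where it holds: {0, 1, 2, 3, 4, 5, 6, 7} → 8.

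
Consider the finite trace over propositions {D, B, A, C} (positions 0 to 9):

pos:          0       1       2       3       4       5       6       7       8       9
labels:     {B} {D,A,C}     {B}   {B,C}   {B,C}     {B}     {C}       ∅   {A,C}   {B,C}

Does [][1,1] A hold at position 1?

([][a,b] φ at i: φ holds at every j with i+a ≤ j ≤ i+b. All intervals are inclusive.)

No

Check A at every j in [2,2]:
  j=2: false
Fails at j=2 → formula fails.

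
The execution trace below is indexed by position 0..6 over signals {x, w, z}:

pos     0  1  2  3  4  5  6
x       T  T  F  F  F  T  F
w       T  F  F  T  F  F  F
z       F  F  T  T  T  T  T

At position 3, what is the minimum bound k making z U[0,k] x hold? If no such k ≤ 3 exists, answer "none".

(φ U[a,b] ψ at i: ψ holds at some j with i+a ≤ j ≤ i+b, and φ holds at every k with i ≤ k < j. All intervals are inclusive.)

Need earliest j ≥ 3 with x, and z at every k in [3,j-1].
  j=3: rhs fails.
  j=4: rhs fails.
  j=5: rhs holds; lhs holds on [3,4]. k = 2.

2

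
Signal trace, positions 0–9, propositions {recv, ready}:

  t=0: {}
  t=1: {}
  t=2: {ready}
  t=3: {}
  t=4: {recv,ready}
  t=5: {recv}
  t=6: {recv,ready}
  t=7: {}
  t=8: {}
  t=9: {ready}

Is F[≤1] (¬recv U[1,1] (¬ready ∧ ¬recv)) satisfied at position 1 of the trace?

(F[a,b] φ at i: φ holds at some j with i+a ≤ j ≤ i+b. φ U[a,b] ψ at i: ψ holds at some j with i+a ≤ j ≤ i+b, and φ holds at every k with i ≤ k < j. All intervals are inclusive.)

Holds

Check (¬recv U[1,1] (¬ready ∧ ¬recv)) at each j in [1,2]:
  j=1: fails
  j=2: holds
Found at j=2 → formula holds.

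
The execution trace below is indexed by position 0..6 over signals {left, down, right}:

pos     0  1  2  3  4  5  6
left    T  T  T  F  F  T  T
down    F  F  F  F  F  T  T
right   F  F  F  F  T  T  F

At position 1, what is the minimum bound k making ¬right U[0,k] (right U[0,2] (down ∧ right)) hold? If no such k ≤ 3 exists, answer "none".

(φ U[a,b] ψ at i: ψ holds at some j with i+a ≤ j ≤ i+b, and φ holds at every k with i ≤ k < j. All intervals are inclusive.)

Need earliest j ≥ 1 with (right U[0,2] (down ∧ right)), and ¬right at every k in [1,j-1].
  j=1: rhs fails.
  j=2: rhs fails.
  j=3: rhs fails.
  j=4: rhs holds; lhs holds on [1,3]. k = 3.

3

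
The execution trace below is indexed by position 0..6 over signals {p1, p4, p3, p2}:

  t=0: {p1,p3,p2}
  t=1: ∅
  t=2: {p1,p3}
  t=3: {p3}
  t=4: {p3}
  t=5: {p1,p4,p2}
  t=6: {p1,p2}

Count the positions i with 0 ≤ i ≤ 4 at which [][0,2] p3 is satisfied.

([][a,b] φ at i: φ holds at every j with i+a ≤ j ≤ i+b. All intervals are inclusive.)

Evaluate at each i in [0,4]:
  i=0: ✗ (fails at j=1)
  i=1: ✗ (fails at j=1)
  i=2: ✓ (all of [2,4])
  i=3: ✗ (fails at j=5)
  i=4: ✗ (fails at j=5)
Positions where it holds: {2} → 1.

1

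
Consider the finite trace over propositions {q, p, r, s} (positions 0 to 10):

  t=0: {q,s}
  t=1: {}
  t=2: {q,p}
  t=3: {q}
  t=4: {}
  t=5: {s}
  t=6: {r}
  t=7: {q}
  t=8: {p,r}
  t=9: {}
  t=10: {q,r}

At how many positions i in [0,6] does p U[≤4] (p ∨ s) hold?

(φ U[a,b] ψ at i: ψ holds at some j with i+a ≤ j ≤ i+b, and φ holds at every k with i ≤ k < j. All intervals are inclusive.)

Evaluate at each i in [0,6]:
  i=0: ✓ (rhs at j=0)
  i=1: ✗ (lhs fails at k=1 before rhs at j=2)
  i=2: ✓ (rhs at j=2)
  i=3: ✗ (lhs fails at k=3 before rhs at j=5)
  i=4: ✗ (lhs fails at k=4 before rhs at j=5)
  i=5: ✓ (rhs at j=5)
  i=6: ✗ (lhs fails at k=6 before rhs at j=8)
Positions where it holds: {0, 2, 5} → 3.

3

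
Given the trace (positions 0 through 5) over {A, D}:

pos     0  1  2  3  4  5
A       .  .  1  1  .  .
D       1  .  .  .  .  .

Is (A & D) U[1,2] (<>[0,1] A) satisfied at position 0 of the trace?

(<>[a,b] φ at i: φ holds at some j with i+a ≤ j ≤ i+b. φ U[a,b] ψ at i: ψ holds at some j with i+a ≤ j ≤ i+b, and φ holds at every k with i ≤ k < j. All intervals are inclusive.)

False

Need some j in [1,2] with <>[0,1] A, and (A & D) at every k in [0,j-1].
  j=1: <>[0,1] A holds, but (A & D) fails at k=0 → not this j.
  j=2: <>[0,1] A holds, but (A & D) fails at k=0 → not this j.
No j in the window works → until fails.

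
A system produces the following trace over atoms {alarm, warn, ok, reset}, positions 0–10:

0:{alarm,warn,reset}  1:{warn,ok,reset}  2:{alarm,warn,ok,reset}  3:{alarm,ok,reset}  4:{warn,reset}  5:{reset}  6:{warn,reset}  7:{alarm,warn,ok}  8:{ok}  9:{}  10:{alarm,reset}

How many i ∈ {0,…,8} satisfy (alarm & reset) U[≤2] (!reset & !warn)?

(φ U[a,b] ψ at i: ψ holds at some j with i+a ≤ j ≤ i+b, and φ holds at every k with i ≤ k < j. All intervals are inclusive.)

1

Evaluate at each i in [0,8]:
  i=0: ✗ (no rhs in [0,2])
  i=1: ✗ (no rhs in [1,3])
  i=2: ✗ (no rhs in [2,4])
  i=3: ✗ (no rhs in [3,5])
  i=4: ✗ (no rhs in [4,6])
  i=5: ✗ (no rhs in [5,7])
  i=6: ✗ (lhs fails at k=6 before rhs at j=8)
  i=7: ✗ (lhs fails at k=7 before rhs at j=8)
  i=8: ✓ (rhs at j=8)
Positions where it holds: {8} → 1.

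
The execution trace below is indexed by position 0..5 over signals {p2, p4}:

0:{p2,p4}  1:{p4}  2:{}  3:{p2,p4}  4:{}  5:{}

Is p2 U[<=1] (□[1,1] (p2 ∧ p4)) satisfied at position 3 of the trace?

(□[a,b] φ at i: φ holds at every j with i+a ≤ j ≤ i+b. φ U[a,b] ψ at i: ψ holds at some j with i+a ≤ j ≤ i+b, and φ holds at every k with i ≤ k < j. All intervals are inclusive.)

Need some j in [3,4] with □[1,1] (p2 ∧ p4), and p2 at every k in [3,j-1].
  j=3: □[1,1] (p2 ∧ p4) — fails at 4.
  j=4: □[1,1] (p2 ∧ p4) — fails at 5.
No j in the window works → until fails.

No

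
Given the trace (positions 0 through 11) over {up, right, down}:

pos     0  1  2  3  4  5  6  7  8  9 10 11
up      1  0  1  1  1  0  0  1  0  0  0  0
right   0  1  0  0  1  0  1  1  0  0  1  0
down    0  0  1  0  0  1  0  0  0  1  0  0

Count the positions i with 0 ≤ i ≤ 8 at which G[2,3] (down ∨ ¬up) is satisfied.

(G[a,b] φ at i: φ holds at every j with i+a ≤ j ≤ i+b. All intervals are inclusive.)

4

Evaluate at each i in [0,8]:
  i=0: ✗ (fails at j=3)
  i=1: ✗ (fails at j=3)
  i=2: ✗ (fails at j=4)
  i=3: ✓ (all of [5,6])
  i=4: ✗ (fails at j=7)
  i=5: ✗ (fails at j=7)
  i=6: ✓ (all of [8,9])
  i=7: ✓ (all of [9,10])
  i=8: ✓ (all of [10,11])
Positions where it holds: {3, 6, 7, 8} → 4.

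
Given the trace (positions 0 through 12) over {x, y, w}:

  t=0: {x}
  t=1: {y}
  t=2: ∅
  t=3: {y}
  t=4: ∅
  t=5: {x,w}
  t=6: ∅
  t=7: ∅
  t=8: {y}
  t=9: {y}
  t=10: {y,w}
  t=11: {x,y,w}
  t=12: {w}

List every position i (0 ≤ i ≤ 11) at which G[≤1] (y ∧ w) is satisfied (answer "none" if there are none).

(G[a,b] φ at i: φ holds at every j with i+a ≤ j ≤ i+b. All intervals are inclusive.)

10

Evaluate at each i in [0,11]:
  i=0: ✗ (fails at j=0)
  i=1: ✗ (fails at j=1)
  i=2: ✗ (fails at j=2)
  i=3: ✗ (fails at j=3)
  i=4: ✗ (fails at j=4)
  i=5: ✗ (fails at j=5)
  i=6: ✗ (fails at j=6)
  i=7: ✗ (fails at j=7)
  i=8: ✗ (fails at j=8)
  i=9: ✗ (fails at j=9)
  i=10: ✓ (all of [10,11])
  i=11: ✗ (fails at j=12)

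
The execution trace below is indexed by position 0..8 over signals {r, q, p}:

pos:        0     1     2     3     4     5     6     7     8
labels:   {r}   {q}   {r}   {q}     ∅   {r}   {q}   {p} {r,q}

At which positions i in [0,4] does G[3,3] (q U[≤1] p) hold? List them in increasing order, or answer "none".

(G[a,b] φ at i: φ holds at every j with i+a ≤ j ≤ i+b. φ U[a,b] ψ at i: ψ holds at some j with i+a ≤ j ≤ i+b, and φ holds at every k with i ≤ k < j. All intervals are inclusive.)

3, 4

Evaluate at each i in [0,4]:
  i=0: ✗ (fails at j=3)
  i=1: ✗ (fails at j=4)
  i=2: ✗ (fails at j=5)
  i=3: ✓ (all of [6,6])
  i=4: ✓ (all of [7,7])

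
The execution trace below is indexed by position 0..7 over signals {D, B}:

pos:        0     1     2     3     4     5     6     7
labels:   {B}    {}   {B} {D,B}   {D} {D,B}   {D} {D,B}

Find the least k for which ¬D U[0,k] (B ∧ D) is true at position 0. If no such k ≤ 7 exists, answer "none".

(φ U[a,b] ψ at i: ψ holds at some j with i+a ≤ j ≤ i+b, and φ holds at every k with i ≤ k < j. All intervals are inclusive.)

Need earliest j ≥ 0 with (B ∧ D), and ¬D at every k in [0,j-1].
  j=0: rhs fails.
  j=1: rhs fails.
  j=2: rhs fails.
  j=3: rhs holds; lhs holds on [0,2]. k = 3.

3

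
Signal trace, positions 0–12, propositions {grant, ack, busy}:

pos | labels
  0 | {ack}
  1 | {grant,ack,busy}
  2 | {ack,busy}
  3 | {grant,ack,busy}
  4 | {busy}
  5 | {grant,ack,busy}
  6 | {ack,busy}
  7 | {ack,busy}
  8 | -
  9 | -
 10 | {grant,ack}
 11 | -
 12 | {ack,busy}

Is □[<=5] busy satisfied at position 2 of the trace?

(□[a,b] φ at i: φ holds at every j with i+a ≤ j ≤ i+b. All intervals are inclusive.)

True

Check busy at every j in [2,7]:
  j=2: true
  j=3: true
  j=4: true
  j=5: true
  j=6: true
  j=7: true
All positions satisfy it → formula holds.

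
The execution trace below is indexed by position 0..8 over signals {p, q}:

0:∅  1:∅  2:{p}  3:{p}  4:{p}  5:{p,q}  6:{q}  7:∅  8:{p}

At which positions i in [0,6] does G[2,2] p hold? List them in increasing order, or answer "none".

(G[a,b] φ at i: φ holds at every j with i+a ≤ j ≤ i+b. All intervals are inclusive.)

0, 1, 2, 3, 6

Evaluate at each i in [0,6]:
  i=0: ✓ (all of [2,2])
  i=1: ✓ (all of [3,3])
  i=2: ✓ (all of [4,4])
  i=3: ✓ (all of [5,5])
  i=4: ✗ (fails at j=6)
  i=5: ✗ (fails at j=7)
  i=6: ✓ (all of [8,8])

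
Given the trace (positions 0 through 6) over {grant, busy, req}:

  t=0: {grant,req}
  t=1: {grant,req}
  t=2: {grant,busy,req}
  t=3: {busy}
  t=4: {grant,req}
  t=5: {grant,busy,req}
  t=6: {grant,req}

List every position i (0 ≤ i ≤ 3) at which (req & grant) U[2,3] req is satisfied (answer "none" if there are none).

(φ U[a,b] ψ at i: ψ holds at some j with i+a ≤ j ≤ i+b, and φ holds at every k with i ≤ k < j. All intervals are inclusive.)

Evaluate at each i in [0,3]:
  i=0: ✓ (rhs at j=2; lhs holds on [0,1])
  i=1: ✗ (lhs fails at k=3 before rhs at j=4)
  i=2: ✗ (lhs fails at k=3 before rhs at j=4)
  i=3: ✗ (lhs fails at k=3 before rhs at j=5)

0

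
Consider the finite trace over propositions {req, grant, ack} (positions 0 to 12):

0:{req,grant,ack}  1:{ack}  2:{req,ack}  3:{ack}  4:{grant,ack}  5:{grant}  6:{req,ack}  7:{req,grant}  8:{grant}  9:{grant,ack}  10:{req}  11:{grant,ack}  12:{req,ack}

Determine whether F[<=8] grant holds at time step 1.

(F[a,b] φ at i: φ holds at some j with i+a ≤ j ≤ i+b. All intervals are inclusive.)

Check grant at each j in [1,9]:
  j=1: false
  j=2: false
  j=3: false
  j=4: true
  j=5: true
  j=6: false
  j=7: true
  j=8: true
  j=9: true
Found at j=4 → formula holds.

Holds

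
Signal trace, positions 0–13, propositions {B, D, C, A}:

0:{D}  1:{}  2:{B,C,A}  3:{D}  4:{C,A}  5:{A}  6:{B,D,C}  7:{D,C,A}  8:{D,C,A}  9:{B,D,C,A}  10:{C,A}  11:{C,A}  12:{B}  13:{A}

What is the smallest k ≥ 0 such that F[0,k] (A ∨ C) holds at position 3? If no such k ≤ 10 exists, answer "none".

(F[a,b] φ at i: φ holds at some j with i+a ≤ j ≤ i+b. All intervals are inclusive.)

Scan j = 3,4,… for (A ∨ C):
  j=3: fails
  j=4: holds
First hit at j=4, so smallest k = 4-3 = 1.

1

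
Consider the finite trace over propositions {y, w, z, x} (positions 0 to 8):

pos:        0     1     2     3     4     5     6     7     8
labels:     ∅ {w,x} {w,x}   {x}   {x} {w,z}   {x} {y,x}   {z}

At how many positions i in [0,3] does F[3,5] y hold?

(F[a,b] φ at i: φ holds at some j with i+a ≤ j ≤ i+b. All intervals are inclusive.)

Evaluate at each i in [0,3]:
  i=0: ✗ (none in [3,5])
  i=1: ✗ (none in [4,6])
  i=2: ✓ (witness j=7)
  i=3: ✓ (witness j=7)
Positions where it holds: {2, 3} → 2.

2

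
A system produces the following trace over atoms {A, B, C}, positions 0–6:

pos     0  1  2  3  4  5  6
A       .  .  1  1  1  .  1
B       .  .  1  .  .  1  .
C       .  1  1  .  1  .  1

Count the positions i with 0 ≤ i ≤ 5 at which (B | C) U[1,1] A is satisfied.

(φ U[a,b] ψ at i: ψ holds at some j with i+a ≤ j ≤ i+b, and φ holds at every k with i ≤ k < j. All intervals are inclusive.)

3

Evaluate at each i in [0,5]:
  i=0: ✗ (no rhs in [1,1])
  i=1: ✓ (rhs at j=2; lhs holds on [1,1])
  i=2: ✓ (rhs at j=3; lhs holds on [2,2])
  i=3: ✗ (lhs fails at k=3 before rhs at j=4)
  i=4: ✗ (no rhs in [5,5])
  i=5: ✓ (rhs at j=6; lhs holds on [5,5])
Positions where it holds: {1, 2, 5} → 3.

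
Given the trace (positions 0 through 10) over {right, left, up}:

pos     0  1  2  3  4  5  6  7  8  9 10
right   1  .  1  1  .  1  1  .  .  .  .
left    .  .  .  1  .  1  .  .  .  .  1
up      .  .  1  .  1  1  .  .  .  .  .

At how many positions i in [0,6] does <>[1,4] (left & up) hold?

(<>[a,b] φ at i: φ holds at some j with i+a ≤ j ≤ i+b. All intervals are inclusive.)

4

Evaluate at each i in [0,6]:
  i=0: ✗ (none in [1,4])
  i=1: ✓ (witness j=5)
  i=2: ✓ (witness j=5)
  i=3: ✓ (witness j=5)
  i=4: ✓ (witness j=5)
  i=5: ✗ (none in [6,9])
  i=6: ✗ (none in [7,10])
Positions where it holds: {1, 2, 3, 4} → 4.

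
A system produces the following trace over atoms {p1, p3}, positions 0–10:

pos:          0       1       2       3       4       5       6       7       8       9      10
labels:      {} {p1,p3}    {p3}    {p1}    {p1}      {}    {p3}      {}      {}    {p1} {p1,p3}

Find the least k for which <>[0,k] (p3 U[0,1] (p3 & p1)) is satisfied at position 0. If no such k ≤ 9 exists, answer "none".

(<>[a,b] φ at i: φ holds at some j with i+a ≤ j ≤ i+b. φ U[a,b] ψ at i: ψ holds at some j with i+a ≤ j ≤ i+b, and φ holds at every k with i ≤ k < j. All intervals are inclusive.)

1

Scan j = 0,1,… for (p3 U[0,1] (p3 & p1)):
  j=0: fails
  j=1: holds
First hit at j=1, so smallest k = 1-0 = 1.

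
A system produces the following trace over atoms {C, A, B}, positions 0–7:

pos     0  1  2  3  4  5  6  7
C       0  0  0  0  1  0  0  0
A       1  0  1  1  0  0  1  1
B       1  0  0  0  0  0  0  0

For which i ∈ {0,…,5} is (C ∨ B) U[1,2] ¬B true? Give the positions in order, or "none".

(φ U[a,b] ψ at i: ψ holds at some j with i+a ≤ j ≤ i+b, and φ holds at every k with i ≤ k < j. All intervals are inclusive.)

Evaluate at each i in [0,5]:
  i=0: ✓ (rhs at j=1; lhs holds on [0,0])
  i=1: ✗ (lhs fails at k=1 before rhs at j=2)
  i=2: ✗ (lhs fails at k=2 before rhs at j=3)
  i=3: ✗ (lhs fails at k=3 before rhs at j=4)
  i=4: ✓ (rhs at j=5; lhs holds on [4,4])
  i=5: ✗ (lhs fails at k=5 before rhs at j=6)

0, 4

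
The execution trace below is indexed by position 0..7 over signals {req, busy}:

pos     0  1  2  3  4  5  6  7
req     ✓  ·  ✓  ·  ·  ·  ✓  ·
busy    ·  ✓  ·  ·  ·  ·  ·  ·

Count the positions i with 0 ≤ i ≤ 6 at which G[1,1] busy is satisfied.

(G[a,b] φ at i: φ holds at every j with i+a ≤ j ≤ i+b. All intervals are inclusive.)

1

Evaluate at each i in [0,6]:
  i=0: ✓ (all of [1,1])
  i=1: ✗ (fails at j=2)
  i=2: ✗ (fails at j=3)
  i=3: ✗ (fails at j=4)
  i=4: ✗ (fails at j=5)
  i=5: ✗ (fails at j=6)
  i=6: ✗ (fails at j=7)
Positions where it holds: {0} → 1.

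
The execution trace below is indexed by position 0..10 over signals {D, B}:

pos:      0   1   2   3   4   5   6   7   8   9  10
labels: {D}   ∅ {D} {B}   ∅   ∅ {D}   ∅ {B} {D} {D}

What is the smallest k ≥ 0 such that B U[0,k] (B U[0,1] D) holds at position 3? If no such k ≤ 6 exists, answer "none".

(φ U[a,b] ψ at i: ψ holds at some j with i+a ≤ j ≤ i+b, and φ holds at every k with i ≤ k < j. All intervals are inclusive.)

Need earliest j ≥ 3 with (B U[0,1] D), and B at every k in [3,j-1].
  j=3: rhs fails.
  j=4: rhs fails.
  j=5: rhs fails.
  j=6: rhs holds but lhs fails at k=4.
  j=7: rhs fails.
  j=8: rhs holds but lhs fails at k=4.
  j=9: rhs holds but lhs fails at k=4.
No witness within the range → none.

none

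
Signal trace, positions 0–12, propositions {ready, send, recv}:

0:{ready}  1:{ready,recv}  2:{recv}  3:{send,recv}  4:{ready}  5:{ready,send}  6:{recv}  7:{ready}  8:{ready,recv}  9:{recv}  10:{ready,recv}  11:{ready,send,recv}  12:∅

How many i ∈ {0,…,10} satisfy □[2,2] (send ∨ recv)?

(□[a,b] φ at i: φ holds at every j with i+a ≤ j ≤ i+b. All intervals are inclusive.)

Evaluate at each i in [0,10]:
  i=0: ✓ (all of [2,2])
  i=1: ✓ (all of [3,3])
  i=2: ✗ (fails at j=4)
  i=3: ✓ (all of [5,5])
  i=4: ✓ (all of [6,6])
  i=5: ✗ (fails at j=7)
  i=6: ✓ (all of [8,8])
  i=7: ✓ (all of [9,9])
  i=8: ✓ (all of [10,10])
  i=9: ✓ (all of [11,11])
  i=10: ✗ (fails at j=12)
Positions where it holds: {0, 1, 3, 4, 6, 7, 8, 9} → 8.

8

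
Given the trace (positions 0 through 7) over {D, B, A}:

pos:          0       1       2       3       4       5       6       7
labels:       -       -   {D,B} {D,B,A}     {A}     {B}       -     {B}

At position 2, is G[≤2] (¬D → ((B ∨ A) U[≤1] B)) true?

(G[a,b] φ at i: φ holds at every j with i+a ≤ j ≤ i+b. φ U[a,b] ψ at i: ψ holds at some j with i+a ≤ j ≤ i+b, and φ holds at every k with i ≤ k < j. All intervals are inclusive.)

Holds

Check (¬D → ((B ∨ A) U[≤1] B)) at every j in [2,4]:
  j=2: antecedent false → ✓
  j=3: antecedent false → ✓
  j=4: antecedent true; consequent holds → ✓
All positions satisfy it → formula holds.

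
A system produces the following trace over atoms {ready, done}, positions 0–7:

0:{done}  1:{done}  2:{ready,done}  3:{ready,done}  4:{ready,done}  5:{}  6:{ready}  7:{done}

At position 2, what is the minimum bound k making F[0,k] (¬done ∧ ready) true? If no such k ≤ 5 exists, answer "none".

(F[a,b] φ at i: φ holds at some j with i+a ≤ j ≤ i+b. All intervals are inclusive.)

4

Scan j = 2,3,… for (¬done ∧ ready):
  j=2: fails
  j=3: fails
  j=4: fails
  j=5: fails
  j=6: holds
First hit at j=6, so smallest k = 6-2 = 4.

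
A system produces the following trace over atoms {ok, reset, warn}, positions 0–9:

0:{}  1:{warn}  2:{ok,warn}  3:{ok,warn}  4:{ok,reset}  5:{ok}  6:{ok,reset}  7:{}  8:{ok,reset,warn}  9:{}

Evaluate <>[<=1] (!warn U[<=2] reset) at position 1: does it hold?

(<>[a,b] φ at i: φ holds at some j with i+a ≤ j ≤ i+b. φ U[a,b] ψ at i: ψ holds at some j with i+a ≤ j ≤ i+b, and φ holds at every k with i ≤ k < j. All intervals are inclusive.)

False

Check (!warn U[<=2] reset) at each j in [1,2]:
  j=1: fails
  j=2: fails
No position in the window satisfies it → formula fails.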